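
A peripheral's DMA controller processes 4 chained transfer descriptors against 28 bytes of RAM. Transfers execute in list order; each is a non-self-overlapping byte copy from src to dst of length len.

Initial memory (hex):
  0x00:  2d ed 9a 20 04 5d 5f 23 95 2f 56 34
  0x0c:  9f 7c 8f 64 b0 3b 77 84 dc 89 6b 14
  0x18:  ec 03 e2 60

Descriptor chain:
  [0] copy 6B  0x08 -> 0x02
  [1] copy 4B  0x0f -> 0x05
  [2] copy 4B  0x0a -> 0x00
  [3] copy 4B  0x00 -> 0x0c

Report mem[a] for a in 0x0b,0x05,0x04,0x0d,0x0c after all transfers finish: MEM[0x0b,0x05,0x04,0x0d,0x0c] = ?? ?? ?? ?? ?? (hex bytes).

MEM[0x0b,0x05,0x04,0x0d,0x0c] = 34 64 56 34 56

#0 dst[0x02+6] := {0x95,0x2f,0x56,0x34,0x9f,0x7c}
#1 dst[0x05+4] := {0x64,0xb0,0x3b,0x77}
#2 dst[0x00+4] := {0x56,0x34,0x9f,0x7c}
#3 dst[0x0c+4] := {0x56,0x34,0x9f,0x7c}
query mem[0x0b]=0x34, mem[0x05]=0x64, mem[0x04]=0x56, mem[0x0d]=0x34, mem[0x0c]=0x56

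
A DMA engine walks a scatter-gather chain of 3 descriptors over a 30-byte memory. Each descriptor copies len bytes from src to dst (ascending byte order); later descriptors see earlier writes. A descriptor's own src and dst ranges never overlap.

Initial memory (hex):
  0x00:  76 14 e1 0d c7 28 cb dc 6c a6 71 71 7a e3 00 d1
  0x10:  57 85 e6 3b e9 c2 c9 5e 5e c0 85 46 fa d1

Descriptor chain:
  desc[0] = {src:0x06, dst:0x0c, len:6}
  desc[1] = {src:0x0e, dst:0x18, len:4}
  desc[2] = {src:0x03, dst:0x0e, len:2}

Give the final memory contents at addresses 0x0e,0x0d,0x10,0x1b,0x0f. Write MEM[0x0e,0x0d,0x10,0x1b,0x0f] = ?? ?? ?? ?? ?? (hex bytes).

MEM[0x0e,0x0d,0x10,0x1b,0x0f] = 0d dc 71 71 c7

D0: mem[0x0c..0x11] <- [cb dc 6c a6 71 71]
D1: mem[0x18..0x1b] <- [6c a6 71 71]
D2: mem[0x0e..0x0f] <- [0d c7]
query mem[0x0e]=0x0d, mem[0x0d]=0xdc, mem[0x10]=0x71, mem[0x1b]=0x71, mem[0x0f]=0xc7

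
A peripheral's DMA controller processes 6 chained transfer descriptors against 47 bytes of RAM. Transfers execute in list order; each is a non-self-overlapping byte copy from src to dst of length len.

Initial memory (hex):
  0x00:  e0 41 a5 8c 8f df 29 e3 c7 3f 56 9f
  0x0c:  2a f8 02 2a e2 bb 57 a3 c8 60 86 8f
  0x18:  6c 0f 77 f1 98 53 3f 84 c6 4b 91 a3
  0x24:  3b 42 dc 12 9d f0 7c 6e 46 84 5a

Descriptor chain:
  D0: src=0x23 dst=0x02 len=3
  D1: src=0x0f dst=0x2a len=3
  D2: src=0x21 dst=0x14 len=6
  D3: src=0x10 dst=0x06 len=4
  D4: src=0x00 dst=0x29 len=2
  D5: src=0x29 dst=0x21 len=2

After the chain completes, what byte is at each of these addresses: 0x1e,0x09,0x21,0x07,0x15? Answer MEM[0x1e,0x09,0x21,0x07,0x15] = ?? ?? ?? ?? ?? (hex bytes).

MEM[0x1e,0x09,0x21,0x07,0x15] = 3f a3 e0 bb 91

[0] 0x23->0x02 len=3 : a3 3b 42
[1] 0x0f->0x2a len=3 : 2a e2 bb
[2] 0x21->0x14 len=6 : 4b 91 a3 3b 42 dc
[3] 0x10->0x06 len=4 : e2 bb 57 a3
[4] 0x00->0x29 len=2 : e0 41
[5] 0x29->0x21 len=2 : e0 41
query mem[0x1e]=0x3f, mem[0x09]=0xa3, mem[0x21]=0xe0, mem[0x07]=0xbb, mem[0x15]=0x91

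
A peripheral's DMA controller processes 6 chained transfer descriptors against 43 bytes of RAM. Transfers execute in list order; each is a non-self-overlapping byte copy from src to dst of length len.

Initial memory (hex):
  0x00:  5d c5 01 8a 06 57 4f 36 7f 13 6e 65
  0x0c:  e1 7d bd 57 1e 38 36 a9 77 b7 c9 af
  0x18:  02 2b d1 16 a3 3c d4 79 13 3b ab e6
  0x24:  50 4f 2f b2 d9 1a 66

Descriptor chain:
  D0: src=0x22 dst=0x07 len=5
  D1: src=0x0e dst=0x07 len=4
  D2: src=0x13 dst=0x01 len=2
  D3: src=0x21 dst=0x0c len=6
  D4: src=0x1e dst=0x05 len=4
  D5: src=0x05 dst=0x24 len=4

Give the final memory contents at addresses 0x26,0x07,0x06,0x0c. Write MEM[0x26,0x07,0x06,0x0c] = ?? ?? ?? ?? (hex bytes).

  after D0: wrote 5B at 0x07 = abe6504f2f
  after D1: wrote 4B at 0x07 = bd571e38
  after D2: wrote 2B at 0x01 = a977
  after D3: wrote 6B at 0x0c = 3babe6504f2f
  after D4: wrote 4B at 0x05 = d479133b
  after D5: wrote 4B at 0x24 = d479133b
query mem[0x26]=0x13, mem[0x07]=0x13, mem[0x06]=0x79, mem[0x0c]=0x3b

MEM[0x26,0x07,0x06,0x0c] = 13 13 79 3b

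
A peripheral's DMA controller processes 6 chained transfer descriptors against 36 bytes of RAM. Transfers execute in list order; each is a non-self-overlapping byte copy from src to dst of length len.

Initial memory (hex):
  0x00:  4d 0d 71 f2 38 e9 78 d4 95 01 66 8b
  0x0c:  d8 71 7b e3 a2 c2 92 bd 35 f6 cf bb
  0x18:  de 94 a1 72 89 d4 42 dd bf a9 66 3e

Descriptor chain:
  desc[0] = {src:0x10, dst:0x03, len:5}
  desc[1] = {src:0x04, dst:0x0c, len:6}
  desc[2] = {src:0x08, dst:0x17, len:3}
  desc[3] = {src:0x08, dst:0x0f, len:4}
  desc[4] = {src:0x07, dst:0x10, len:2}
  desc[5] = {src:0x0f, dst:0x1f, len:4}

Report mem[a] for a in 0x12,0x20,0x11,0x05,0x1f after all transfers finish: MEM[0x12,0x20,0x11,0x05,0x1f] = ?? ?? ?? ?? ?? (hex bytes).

D0: mem[0x03..0x07] <- [a2 c2 92 bd 35]
D1: mem[0x0c..0x11] <- [c2 92 bd 35 95 01]
D2: mem[0x17..0x19] <- [95 01 66]
D3: mem[0x0f..0x12] <- [95 01 66 8b]
D4: mem[0x10..0x11] <- [35 95]
D5: mem[0x1f..0x22] <- [95 35 95 8b]
query mem[0x12]=0x8b, mem[0x20]=0x35, mem[0x11]=0x95, mem[0x05]=0x92, mem[0x1f]=0x95

MEM[0x12,0x20,0x11,0x05,0x1f] = 8b 35 95 92 95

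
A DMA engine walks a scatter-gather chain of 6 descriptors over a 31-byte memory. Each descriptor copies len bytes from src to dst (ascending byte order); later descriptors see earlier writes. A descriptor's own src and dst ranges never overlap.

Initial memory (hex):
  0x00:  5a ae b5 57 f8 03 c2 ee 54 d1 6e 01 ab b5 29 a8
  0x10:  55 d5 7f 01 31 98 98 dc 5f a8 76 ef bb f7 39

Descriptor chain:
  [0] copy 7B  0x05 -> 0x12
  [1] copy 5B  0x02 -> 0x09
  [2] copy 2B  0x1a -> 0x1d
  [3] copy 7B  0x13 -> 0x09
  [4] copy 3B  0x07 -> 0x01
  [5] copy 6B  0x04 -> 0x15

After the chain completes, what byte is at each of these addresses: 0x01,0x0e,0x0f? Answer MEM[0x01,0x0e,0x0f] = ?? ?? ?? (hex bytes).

MEM[0x01,0x0e,0x0f] = ee 01 a8

[0] 0x05->0x12 len=7 : 03 c2 ee 54 d1 6e 01
[1] 0x02->0x09 len=5 : b5 57 f8 03 c2
[2] 0x1a->0x1d len=2 : 76 ef
[3] 0x13->0x09 len=7 : c2 ee 54 d1 6e 01 a8
[4] 0x07->0x01 len=3 : ee 54 c2
[5] 0x04->0x15 len=6 : f8 03 c2 ee 54 c2
query mem[0x01]=0xee, mem[0x0e]=0x01, mem[0x0f]=0xa8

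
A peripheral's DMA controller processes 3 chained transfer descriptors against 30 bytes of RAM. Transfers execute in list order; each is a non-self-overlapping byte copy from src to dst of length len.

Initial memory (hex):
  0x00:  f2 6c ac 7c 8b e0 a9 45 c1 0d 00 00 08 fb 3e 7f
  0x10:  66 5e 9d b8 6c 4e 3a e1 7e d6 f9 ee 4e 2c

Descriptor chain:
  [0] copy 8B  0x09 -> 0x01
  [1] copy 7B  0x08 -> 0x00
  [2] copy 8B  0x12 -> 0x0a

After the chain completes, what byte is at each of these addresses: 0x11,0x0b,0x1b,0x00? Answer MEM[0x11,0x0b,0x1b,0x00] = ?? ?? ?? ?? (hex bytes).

[0] 0x09->0x01 len=8 : 0d 00 00 08 fb 3e 7f 66
[1] 0x08->0x00 len=7 : 66 0d 00 00 08 fb 3e
[2] 0x12->0x0a len=8 : 9d b8 6c 4e 3a e1 7e d6
query mem[0x11]=0xd6, mem[0x0b]=0xb8, mem[0x1b]=0xee, mem[0x00]=0x66

MEM[0x11,0x0b,0x1b,0x00] = d6 b8 ee 66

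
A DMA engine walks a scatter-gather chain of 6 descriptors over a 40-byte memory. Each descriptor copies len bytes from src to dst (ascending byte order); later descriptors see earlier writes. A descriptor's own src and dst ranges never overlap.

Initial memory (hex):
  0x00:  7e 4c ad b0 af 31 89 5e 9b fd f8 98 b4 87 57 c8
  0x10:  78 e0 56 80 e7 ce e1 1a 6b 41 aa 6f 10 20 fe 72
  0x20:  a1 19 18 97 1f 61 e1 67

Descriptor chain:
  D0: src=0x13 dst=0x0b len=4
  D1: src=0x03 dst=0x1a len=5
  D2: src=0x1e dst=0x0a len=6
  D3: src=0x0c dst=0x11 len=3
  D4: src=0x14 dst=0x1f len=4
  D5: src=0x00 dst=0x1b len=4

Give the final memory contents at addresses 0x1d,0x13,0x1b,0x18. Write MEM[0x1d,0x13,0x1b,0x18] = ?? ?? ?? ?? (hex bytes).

MEM[0x1d,0x13,0x1b,0x18] = ad 18 7e 6b

D0: mem[0x0b..0x0e] <- [80 e7 ce e1]
D1: mem[0x1a..0x1e] <- [b0 af 31 89 5e]
D2: mem[0x0a..0x0f] <- [5e 72 a1 19 18 97]
D3: mem[0x11..0x13] <- [a1 19 18]
D4: mem[0x1f..0x22] <- [e7 ce e1 1a]
D5: mem[0x1b..0x1e] <- [7e 4c ad b0]
query mem[0x1d]=0xad, mem[0x13]=0x18, mem[0x1b]=0x7e, mem[0x18]=0x6b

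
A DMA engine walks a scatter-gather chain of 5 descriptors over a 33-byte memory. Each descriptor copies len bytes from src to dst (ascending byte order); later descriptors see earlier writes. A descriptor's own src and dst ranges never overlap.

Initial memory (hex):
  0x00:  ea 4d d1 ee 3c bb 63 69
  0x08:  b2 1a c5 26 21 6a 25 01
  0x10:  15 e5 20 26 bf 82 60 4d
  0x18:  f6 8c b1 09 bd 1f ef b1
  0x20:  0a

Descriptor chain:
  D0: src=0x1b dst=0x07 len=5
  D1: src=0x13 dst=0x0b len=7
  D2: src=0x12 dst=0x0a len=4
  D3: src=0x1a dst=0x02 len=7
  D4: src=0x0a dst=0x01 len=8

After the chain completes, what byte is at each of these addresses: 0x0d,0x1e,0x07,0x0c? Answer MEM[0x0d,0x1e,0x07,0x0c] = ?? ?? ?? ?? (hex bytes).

MEM[0x0d,0x1e,0x07,0x0c] = 82 ef f6 bf

[0] 0x1b->0x07 len=5 : 09 bd 1f ef b1
[1] 0x13->0x0b len=7 : 26 bf 82 60 4d f6 8c
[2] 0x12->0x0a len=4 : 20 26 bf 82
[3] 0x1a->0x02 len=7 : b1 09 bd 1f ef b1 0a
[4] 0x0a->0x01 len=8 : 20 26 bf 82 60 4d f6 8c
query mem[0x0d]=0x82, mem[0x1e]=0xef, mem[0x07]=0xf6, mem[0x0c]=0xbf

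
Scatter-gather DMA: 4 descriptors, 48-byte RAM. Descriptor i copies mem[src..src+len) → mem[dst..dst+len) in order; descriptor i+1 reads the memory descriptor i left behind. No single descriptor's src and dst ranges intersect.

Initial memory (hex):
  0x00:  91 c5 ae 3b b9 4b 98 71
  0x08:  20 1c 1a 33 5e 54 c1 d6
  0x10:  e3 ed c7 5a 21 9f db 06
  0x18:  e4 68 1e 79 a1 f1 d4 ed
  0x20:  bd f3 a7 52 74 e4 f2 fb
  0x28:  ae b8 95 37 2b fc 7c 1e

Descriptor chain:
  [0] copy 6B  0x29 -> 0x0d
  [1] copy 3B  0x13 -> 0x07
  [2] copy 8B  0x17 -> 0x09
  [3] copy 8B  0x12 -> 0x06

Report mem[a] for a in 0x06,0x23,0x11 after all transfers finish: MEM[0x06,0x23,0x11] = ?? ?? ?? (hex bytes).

MEM[0x06,0x23,0x11] = 7c 52 fc

[0] 0x29->0x0d len=6 : b8 95 37 2b fc 7c
[1] 0x13->0x07 len=3 : 5a 21 9f
[2] 0x17->0x09 len=8 : 06 e4 68 1e 79 a1 f1 d4
[3] 0x12->0x06 len=8 : 7c 5a 21 9f db 06 e4 68
query mem[0x06]=0x7c, mem[0x23]=0x52, mem[0x11]=0xfc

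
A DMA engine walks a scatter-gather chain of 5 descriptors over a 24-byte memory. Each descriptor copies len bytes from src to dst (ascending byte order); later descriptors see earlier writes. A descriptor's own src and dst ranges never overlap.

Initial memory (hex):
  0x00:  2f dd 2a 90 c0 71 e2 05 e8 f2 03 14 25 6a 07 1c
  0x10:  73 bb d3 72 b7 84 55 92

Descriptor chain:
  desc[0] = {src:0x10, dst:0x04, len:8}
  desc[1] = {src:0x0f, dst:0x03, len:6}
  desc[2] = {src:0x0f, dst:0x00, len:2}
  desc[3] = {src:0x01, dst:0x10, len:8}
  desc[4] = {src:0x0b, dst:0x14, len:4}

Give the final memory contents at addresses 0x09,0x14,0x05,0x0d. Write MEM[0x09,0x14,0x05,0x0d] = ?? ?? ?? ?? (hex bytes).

  after D0: wrote 8B at 0x04 = 73bbd372b7845592
  after D1: wrote 6B at 0x03 = 1c73bbd372b7
  after D2: wrote 2B at 0x00 = 1c73
  after D3: wrote 8B at 0x10 = 732a1c73bbd372b7
  after D4: wrote 4B at 0x14 = 92256a07
query mem[0x09]=0x84, mem[0x14]=0x92, mem[0x05]=0xbb, mem[0x0d]=0x6a

MEM[0x09,0x14,0x05,0x0d] = 84 92 bb 6a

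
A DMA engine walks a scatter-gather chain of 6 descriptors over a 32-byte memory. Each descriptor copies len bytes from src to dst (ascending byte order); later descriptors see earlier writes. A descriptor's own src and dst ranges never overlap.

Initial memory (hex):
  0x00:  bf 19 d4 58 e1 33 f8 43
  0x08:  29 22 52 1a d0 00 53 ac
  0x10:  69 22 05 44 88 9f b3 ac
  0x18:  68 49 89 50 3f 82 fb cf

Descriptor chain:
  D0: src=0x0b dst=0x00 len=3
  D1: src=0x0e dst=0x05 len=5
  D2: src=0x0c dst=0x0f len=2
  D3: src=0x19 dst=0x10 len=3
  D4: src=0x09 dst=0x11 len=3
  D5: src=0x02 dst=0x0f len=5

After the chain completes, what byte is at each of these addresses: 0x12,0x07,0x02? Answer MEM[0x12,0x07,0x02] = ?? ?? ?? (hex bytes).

  after D0: wrote 3B at 0x00 = 1ad000
  after D1: wrote 5B at 0x05 = 53ac692205
  after D2: wrote 2B at 0x0f = d000
  after D3: wrote 3B at 0x10 = 498950
  after D4: wrote 3B at 0x11 = 05521a
  after D5: wrote 5B at 0x0f = 0058e153ac
query mem[0x12]=0x53, mem[0x07]=0x69, mem[0x02]=0x00

MEM[0x12,0x07,0x02] = 53 69 00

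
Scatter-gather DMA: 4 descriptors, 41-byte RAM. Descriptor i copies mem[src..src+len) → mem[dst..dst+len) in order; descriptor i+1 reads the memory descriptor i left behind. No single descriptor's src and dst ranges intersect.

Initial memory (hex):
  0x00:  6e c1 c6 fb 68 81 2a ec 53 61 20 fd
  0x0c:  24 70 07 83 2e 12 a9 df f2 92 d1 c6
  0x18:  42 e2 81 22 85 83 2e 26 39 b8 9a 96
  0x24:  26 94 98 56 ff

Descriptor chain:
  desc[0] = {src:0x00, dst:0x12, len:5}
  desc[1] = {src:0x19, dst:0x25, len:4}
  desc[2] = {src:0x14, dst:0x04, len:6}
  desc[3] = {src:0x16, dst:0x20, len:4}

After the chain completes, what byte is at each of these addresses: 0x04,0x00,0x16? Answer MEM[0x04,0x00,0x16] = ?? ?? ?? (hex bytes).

MEM[0x04,0x00,0x16] = c6 6e 68

  after D0: wrote 5B at 0x12 = 6ec1c6fb68
  after D1: wrote 4B at 0x25 = e2812285
  after D2: wrote 6B at 0x04 = c6fb68c642e2
  after D3: wrote 4B at 0x20 = 68c642e2
query mem[0x04]=0xc6, mem[0x00]=0x6e, mem[0x16]=0x68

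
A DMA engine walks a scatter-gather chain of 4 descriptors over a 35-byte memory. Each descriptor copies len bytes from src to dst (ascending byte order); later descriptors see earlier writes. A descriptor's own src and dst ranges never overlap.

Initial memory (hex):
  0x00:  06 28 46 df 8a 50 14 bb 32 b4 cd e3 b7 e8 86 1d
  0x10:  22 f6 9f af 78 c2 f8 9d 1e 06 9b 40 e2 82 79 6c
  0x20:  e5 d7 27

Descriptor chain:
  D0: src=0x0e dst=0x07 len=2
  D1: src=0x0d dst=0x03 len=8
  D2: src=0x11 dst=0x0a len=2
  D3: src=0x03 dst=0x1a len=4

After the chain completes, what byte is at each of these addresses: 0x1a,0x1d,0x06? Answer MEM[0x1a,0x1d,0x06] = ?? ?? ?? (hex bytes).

[0] 0x0e->0x07 len=2 : 86 1d
[1] 0x0d->0x03 len=8 : e8 86 1d 22 f6 9f af 78
[2] 0x11->0x0a len=2 : f6 9f
[3] 0x03->0x1a len=4 : e8 86 1d 22
query mem[0x1a]=0xe8, mem[0x1d]=0x22, mem[0x06]=0x22

MEM[0x1a,0x1d,0x06] = e8 22 22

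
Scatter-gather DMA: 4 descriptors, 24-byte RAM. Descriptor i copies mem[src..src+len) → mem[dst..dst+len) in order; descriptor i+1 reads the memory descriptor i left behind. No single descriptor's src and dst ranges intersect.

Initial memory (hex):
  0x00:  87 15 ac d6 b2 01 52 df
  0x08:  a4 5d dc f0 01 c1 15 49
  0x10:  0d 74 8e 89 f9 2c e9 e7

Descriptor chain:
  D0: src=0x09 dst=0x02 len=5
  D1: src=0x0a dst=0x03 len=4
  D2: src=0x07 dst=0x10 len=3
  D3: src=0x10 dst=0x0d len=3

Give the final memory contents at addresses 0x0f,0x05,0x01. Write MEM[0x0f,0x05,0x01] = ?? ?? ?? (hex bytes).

D0: mem[0x02..0x06] <- [5d dc f0 01 c1]
D1: mem[0x03..0x06] <- [dc f0 01 c1]
D2: mem[0x10..0x12] <- [df a4 5d]
D3: mem[0x0d..0x0f] <- [df a4 5d]
query mem[0x0f]=0x5d, mem[0x05]=0x01, mem[0x01]=0x15

MEM[0x0f,0x05,0x01] = 5d 01 15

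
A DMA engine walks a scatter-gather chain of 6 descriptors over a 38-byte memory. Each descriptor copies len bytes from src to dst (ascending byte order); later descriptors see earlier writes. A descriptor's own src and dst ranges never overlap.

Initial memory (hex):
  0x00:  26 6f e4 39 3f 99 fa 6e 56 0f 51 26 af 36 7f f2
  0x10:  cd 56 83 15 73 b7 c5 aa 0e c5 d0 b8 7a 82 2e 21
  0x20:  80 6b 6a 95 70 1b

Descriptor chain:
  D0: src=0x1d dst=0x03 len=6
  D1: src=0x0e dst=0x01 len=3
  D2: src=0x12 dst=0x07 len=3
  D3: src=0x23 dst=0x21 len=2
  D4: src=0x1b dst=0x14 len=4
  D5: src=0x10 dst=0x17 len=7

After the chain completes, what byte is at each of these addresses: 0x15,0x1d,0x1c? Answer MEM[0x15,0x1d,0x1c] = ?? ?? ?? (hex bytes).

D0: mem[0x03..0x08] <- [82 2e 21 80 6b 6a]
D1: mem[0x01..0x03] <- [7f f2 cd]
D2: mem[0x07..0x09] <- [83 15 73]
D3: mem[0x21..0x22] <- [95 70]
D4: mem[0x14..0x17] <- [b8 7a 82 2e]
D5: mem[0x17..0x1d] <- [cd 56 83 15 b8 7a 82]
query mem[0x15]=0x7a, mem[0x1d]=0x82, mem[0x1c]=0x7a

MEM[0x15,0x1d,0x1c] = 7a 82 7a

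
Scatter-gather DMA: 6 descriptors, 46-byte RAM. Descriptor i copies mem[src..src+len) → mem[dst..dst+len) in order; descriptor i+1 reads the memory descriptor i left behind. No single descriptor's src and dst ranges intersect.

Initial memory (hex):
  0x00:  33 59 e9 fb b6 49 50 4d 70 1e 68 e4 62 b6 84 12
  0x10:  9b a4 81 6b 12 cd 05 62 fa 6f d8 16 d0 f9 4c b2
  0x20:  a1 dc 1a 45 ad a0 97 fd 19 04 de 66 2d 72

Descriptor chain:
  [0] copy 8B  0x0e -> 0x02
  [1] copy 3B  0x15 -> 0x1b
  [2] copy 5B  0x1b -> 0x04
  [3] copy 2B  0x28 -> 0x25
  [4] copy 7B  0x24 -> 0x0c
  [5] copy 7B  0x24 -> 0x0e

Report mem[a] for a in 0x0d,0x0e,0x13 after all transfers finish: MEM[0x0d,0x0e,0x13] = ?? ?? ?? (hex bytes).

MEM[0x0d,0x0e,0x13] = 19 ad 04

D0: mem[0x02..0x09] <- [84 12 9b a4 81 6b 12 cd]
D1: mem[0x1b..0x1d] <- [cd 05 62]
D2: mem[0x04..0x08] <- [cd 05 62 4c b2]
D3: mem[0x25..0x26] <- [19 04]
D4: mem[0x0c..0x12] <- [ad 19 04 fd 19 04 de]
D5: mem[0x0e..0x14] <- [ad 19 04 fd 19 04 de]
query mem[0x0d]=0x19, mem[0x0e]=0xad, mem[0x13]=0x04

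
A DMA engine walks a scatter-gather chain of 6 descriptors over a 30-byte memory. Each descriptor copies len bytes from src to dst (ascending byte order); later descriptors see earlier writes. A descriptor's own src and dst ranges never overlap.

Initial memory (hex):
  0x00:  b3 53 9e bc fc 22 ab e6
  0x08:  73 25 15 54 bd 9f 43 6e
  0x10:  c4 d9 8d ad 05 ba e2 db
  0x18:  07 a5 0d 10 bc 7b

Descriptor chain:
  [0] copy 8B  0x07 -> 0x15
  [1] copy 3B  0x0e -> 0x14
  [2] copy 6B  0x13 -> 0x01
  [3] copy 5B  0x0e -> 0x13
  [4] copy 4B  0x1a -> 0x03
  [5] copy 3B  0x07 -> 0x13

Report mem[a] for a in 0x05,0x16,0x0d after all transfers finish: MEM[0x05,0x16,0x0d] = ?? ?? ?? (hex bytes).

MEM[0x05,0x16,0x0d] = 43 d9 9f

  after D0: wrote 8B at 0x15 = e673251554bd9f43
  after D1: wrote 3B at 0x14 = 436ec4
  after D2: wrote 6B at 0x01 = ad436ec42515
  after D3: wrote 5B at 0x13 = 436ec4d98d
  after D4: wrote 4B at 0x03 = bd9f437b
  after D5: wrote 3B at 0x13 = e67325
query mem[0x05]=0x43, mem[0x16]=0xd9, mem[0x0d]=0x9f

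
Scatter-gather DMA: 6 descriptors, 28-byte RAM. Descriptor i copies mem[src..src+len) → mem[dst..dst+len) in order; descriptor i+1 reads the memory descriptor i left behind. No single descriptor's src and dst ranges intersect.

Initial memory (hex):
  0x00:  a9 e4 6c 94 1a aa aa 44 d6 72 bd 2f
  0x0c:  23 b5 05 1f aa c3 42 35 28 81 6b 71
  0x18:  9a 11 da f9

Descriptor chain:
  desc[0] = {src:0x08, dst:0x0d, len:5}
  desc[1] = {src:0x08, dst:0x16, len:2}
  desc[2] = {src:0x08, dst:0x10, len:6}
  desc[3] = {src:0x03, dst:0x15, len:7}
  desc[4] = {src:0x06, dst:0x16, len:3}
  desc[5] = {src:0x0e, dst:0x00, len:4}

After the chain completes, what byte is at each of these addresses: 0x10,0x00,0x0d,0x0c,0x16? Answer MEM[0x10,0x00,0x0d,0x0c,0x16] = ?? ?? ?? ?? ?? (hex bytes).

MEM[0x10,0x00,0x0d,0x0c,0x16] = d6 72 d6 23 aa

D0: mem[0x0d..0x11] <- [d6 72 bd 2f 23]
D1: mem[0x16..0x17] <- [d6 72]
D2: mem[0x10..0x15] <- [d6 72 bd 2f 23 d6]
D3: mem[0x15..0x1b] <- [94 1a aa aa 44 d6 72]
D4: mem[0x16..0x18] <- [aa 44 d6]
D5: mem[0x00..0x03] <- [72 bd d6 72]
query mem[0x10]=0xd6, mem[0x00]=0x72, mem[0x0d]=0xd6, mem[0x0c]=0x23, mem[0x16]=0xaa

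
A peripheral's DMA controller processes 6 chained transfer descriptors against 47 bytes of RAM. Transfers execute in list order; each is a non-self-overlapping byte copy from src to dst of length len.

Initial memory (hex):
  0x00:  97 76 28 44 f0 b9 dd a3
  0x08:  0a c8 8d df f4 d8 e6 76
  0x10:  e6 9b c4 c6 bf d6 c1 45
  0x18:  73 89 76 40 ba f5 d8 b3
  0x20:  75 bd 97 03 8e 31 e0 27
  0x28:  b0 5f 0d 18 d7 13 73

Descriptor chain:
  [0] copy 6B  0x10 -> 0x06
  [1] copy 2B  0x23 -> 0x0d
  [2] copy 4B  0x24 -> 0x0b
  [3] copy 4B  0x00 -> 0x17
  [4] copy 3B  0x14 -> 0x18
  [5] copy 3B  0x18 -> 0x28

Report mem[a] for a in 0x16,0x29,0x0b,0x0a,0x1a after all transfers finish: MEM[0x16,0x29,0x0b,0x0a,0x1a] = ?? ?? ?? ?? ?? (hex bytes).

MEM[0x16,0x29,0x0b,0x0a,0x1a] = c1 d6 8e bf c1

#0 dst[0x06+6] := {0xe6,0x9b,0xc4,0xc6,0xbf,0xd6}
#1 dst[0x0d+2] := {0x03,0x8e}
#2 dst[0x0b+4] := {0x8e,0x31,0xe0,0x27}
#3 dst[0x17+4] := {0x97,0x76,0x28,0x44}
#4 dst[0x18+3] := {0xbf,0xd6,0xc1}
#5 dst[0x28+3] := {0xbf,0xd6,0xc1}
query mem[0x16]=0xc1, mem[0x29]=0xd6, mem[0x0b]=0x8e, mem[0x0a]=0xbf, mem[0x1a]=0xc1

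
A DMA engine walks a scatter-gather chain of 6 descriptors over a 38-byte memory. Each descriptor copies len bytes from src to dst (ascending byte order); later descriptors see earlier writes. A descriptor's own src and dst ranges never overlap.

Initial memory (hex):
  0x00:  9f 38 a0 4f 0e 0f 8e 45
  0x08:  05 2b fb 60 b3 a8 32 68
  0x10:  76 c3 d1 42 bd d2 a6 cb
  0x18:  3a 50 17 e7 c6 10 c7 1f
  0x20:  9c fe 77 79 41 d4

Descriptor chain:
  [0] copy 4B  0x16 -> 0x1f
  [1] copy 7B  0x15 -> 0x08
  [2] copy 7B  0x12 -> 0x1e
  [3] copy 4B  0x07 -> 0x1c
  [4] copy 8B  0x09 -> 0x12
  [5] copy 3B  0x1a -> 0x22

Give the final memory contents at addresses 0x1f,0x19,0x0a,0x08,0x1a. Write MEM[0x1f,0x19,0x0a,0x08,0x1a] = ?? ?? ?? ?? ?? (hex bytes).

[0] 0x16->0x1f len=4 : a6 cb 3a 50
[1] 0x15->0x08 len=7 : d2 a6 cb 3a 50 17 e7
[2] 0x12->0x1e len=7 : d1 42 bd d2 a6 cb 3a
[3] 0x07->0x1c len=4 : 45 d2 a6 cb
[4] 0x09->0x12 len=8 : a6 cb 3a 50 17 e7 68 76
[5] 0x1a->0x22 len=3 : 17 e7 45
query mem[0x1f]=0xcb, mem[0x19]=0x76, mem[0x0a]=0xcb, mem[0x08]=0xd2, mem[0x1a]=0x17

MEM[0x1f,0x19,0x0a,0x08,0x1a] = cb 76 cb d2 17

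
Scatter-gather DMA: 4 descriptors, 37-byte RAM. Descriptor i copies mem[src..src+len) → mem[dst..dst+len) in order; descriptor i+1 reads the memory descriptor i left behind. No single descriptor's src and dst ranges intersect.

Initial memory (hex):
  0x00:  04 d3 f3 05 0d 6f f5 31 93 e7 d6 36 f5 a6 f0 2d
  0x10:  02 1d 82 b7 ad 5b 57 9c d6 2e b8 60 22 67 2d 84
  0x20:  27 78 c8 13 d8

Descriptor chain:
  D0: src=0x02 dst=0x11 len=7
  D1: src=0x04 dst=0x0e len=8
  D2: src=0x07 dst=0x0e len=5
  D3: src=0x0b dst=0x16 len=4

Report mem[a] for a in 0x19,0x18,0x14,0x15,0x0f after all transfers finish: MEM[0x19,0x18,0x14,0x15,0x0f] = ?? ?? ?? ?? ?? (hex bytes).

MEM[0x19,0x18,0x14,0x15,0x0f] = 31 a6 d6 36 93

  after D0: wrote 7B at 0x11 = f3050d6ff53193
  after D1: wrote 8B at 0x0e = 0d6ff53193e7d636
  after D2: wrote 5B at 0x0e = 3193e7d636
  after D3: wrote 4B at 0x16 = 36f5a631
query mem[0x19]=0x31, mem[0x18]=0xa6, mem[0x14]=0xd6, mem[0x15]=0x36, mem[0x0f]=0x93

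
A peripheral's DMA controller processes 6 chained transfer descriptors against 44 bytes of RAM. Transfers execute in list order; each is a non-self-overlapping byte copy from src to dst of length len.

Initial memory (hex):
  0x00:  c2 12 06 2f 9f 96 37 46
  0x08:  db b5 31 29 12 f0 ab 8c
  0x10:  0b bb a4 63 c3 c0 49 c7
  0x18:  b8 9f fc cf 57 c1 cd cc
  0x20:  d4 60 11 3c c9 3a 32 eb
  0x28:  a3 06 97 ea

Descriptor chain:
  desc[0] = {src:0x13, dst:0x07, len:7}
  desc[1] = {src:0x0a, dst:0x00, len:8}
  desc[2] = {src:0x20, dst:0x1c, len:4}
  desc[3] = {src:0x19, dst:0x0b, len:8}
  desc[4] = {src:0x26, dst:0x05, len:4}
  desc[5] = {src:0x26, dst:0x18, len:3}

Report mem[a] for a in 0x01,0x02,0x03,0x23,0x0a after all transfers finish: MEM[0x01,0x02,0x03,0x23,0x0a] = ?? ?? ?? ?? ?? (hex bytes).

D0: mem[0x07..0x0d] <- [63 c3 c0 49 c7 b8 9f]
D1: mem[0x00..0x07] <- [49 c7 b8 9f ab 8c 0b bb]
D2: mem[0x1c..0x1f] <- [d4 60 11 3c]
D3: mem[0x0b..0x12] <- [9f fc cf d4 60 11 3c d4]
D4: mem[0x05..0x08] <- [32 eb a3 06]
D5: mem[0x18..0x1a] <- [32 eb a3]
query mem[0x01]=0xc7, mem[0x02]=0xb8, mem[0x03]=0x9f, mem[0x23]=0x3c, mem[0x0a]=0x49

MEM[0x01,0x02,0x03,0x23,0x0a] = c7 b8 9f 3c 49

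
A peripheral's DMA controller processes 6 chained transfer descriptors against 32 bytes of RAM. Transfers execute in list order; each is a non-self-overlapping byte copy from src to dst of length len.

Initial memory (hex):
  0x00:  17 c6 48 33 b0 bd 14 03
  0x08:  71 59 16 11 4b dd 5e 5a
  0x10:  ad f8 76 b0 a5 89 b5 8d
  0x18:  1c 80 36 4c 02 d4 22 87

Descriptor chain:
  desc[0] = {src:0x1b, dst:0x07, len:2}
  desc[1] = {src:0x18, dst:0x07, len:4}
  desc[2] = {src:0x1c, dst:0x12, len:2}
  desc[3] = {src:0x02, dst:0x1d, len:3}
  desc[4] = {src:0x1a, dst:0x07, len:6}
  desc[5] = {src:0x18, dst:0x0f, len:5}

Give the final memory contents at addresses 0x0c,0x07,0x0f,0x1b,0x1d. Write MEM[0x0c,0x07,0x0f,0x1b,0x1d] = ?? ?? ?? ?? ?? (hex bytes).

MEM[0x0c,0x07,0x0f,0x1b,0x1d] = b0 36 1c 4c 48

  after D0: wrote 2B at 0x07 = 4c02
  after D1: wrote 4B at 0x07 = 1c80364c
  after D2: wrote 2B at 0x12 = 02d4
  after D3: wrote 3B at 0x1d = 4833b0
  after D4: wrote 6B at 0x07 = 364c024833b0
  after D5: wrote 5B at 0x0f = 1c80364c02
query mem[0x0c]=0xb0, mem[0x07]=0x36, mem[0x0f]=0x1c, mem[0x1b]=0x4c, mem[0x1d]=0x48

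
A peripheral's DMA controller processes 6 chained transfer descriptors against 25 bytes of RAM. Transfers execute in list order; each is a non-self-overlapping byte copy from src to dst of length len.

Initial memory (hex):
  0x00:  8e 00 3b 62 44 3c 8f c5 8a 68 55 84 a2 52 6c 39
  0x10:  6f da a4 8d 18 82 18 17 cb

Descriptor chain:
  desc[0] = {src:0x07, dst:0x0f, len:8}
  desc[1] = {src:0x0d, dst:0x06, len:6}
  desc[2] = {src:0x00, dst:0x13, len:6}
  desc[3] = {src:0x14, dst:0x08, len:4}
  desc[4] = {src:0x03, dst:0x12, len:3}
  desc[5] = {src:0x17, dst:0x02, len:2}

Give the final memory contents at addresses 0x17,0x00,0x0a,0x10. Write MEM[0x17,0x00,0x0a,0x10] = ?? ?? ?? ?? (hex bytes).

MEM[0x17,0x00,0x0a,0x10] = 44 8e 62 8a

D0: mem[0x0f..0x16] <- [c5 8a 68 55 84 a2 52 6c]
D1: mem[0x06..0x0b] <- [52 6c c5 8a 68 55]
D2: mem[0x13..0x18] <- [8e 00 3b 62 44 3c]
D3: mem[0x08..0x0b] <- [00 3b 62 44]
D4: mem[0x12..0x14] <- [62 44 3c]
D5: mem[0x02..0x03] <- [44 3c]
query mem[0x17]=0x44, mem[0x00]=0x8e, mem[0x0a]=0x62, mem[0x10]=0x8a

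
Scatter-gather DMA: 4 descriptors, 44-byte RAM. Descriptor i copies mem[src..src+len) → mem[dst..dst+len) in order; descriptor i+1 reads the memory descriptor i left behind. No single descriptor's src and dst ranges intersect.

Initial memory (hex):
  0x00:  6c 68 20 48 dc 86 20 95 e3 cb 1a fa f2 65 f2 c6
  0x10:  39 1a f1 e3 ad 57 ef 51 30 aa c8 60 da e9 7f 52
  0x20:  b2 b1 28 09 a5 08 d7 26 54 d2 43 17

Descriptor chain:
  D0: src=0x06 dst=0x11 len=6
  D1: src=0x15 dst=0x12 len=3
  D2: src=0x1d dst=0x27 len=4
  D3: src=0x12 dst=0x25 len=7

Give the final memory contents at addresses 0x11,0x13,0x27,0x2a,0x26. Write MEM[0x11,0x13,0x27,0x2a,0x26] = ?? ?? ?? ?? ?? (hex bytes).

MEM[0x11,0x13,0x27,0x2a,0x26] = 20 fa 51 51 fa

#0 dst[0x11+6] := {0x20,0x95,0xe3,0xcb,0x1a,0xfa}
#1 dst[0x12+3] := {0x1a,0xfa,0x51}
#2 dst[0x27+4] := {0xe9,0x7f,0x52,0xb2}
#3 dst[0x25+7] := {0x1a,0xfa,0x51,0x1a,0xfa,0x51,0x30}
query mem[0x11]=0x20, mem[0x13]=0xfa, mem[0x27]=0x51, mem[0x2a]=0x51, mem[0x26]=0xfa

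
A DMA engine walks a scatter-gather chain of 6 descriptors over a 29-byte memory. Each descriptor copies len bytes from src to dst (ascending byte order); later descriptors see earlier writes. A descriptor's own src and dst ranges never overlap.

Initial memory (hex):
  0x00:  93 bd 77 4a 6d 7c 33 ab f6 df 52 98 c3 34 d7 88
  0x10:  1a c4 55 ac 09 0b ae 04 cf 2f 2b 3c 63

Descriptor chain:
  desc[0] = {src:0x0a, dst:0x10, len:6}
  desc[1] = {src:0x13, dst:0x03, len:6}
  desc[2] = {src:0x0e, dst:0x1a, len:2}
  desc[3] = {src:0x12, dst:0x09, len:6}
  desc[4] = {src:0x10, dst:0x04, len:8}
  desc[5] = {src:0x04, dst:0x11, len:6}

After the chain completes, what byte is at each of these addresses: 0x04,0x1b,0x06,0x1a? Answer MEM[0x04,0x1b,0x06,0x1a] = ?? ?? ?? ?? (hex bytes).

  after D0: wrote 6B at 0x10 = 5298c334d788
  after D1: wrote 6B at 0x03 = 34d788ae04cf
  after D2: wrote 2B at 0x1a = d788
  after D3: wrote 6B at 0x09 = c334d788ae04
  after D4: wrote 8B at 0x04 = 5298c334d788ae04
  after D5: wrote 6B at 0x11 = 5298c334d788
query mem[0x04]=0x52, mem[0x1b]=0x88, mem[0x06]=0xc3, mem[0x1a]=0xd7

MEM[0x04,0x1b,0x06,0x1a] = 52 88 c3 d7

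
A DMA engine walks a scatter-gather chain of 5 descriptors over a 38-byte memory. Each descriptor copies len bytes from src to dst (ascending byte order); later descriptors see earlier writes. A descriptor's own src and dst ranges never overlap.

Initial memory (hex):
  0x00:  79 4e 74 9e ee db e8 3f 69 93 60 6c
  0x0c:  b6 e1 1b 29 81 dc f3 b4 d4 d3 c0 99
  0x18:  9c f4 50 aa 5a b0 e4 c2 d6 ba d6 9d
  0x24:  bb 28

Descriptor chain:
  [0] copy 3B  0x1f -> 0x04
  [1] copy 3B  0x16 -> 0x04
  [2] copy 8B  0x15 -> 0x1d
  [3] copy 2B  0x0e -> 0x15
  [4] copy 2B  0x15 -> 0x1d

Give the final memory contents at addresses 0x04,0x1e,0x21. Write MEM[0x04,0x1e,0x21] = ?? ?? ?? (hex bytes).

#0 dst[0x04+3] := {0xc2,0xd6,0xba}
#1 dst[0x04+3] := {0xc0,0x99,0x9c}
#2 dst[0x1d+8] := {0xd3,0xc0,0x99,0x9c,0xf4,0x50,0xaa,0x5a}
#3 dst[0x15+2] := {0x1b,0x29}
#4 dst[0x1d+2] := {0x1b,0x29}
query mem[0x04]=0xc0, mem[0x1e]=0x29, mem[0x21]=0xf4

MEM[0x04,0x1e,0x21] = c0 29 f4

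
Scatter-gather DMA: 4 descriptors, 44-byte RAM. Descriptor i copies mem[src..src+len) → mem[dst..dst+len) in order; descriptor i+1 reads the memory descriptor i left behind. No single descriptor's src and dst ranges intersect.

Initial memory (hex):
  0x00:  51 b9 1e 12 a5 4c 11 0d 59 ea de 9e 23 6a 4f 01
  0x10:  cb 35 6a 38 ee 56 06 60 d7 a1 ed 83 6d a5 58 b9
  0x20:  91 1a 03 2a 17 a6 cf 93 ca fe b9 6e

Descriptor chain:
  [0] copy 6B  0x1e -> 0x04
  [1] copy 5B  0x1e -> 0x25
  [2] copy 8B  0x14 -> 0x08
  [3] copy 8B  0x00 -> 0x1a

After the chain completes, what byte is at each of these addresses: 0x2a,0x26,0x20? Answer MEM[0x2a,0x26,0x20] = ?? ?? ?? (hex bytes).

MEM[0x2a,0x26,0x20] = b9 b9 91

  after D0: wrote 6B at 0x04 = 58b9911a032a
  after D1: wrote 5B at 0x25 = 58b9911a03
  after D2: wrote 8B at 0x08 = ee560660d7a1ed83
  after D3: wrote 8B at 0x1a = 51b91e1258b9911a
query mem[0x2a]=0xb9, mem[0x26]=0xb9, mem[0x20]=0x91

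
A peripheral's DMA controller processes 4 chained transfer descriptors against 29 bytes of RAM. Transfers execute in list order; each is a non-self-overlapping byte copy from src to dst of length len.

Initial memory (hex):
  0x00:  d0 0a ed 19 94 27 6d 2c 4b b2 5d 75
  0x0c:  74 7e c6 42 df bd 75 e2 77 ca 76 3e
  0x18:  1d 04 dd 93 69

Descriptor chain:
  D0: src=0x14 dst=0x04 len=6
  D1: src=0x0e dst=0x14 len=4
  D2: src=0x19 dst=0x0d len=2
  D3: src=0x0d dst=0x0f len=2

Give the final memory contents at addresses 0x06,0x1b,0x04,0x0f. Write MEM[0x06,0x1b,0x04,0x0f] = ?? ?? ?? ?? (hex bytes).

MEM[0x06,0x1b,0x04,0x0f] = 76 93 77 04

[0] 0x14->0x04 len=6 : 77 ca 76 3e 1d 04
[1] 0x0e->0x14 len=4 : c6 42 df bd
[2] 0x19->0x0d len=2 : 04 dd
[3] 0x0d->0x0f len=2 : 04 dd
query mem[0x06]=0x76, mem[0x1b]=0x93, mem[0x04]=0x77, mem[0x0f]=0x04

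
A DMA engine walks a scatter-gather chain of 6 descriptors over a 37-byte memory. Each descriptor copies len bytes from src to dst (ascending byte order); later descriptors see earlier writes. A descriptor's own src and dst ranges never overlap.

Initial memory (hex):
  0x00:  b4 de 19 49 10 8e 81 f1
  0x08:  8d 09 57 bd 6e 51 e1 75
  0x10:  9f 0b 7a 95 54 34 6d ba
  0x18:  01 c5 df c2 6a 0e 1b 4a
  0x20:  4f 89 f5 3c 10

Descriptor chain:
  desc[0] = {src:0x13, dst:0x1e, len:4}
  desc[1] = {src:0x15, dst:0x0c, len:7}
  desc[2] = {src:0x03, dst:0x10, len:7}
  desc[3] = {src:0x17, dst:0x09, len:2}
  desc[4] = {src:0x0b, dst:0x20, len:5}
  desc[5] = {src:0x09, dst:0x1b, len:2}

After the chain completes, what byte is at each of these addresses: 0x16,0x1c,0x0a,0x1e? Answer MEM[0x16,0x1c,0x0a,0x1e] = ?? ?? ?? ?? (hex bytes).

  after D0: wrote 4B at 0x1e = 9554346d
  after D1: wrote 7B at 0x0c = 346dba01c5dfc2
  after D2: wrote 7B at 0x10 = 49108e81f18d09
  after D3: wrote 2B at 0x09 = ba01
  after D4: wrote 5B at 0x20 = bd346dba01
  after D5: wrote 2B at 0x1b = ba01
query mem[0x16]=0x09, mem[0x1c]=0x01, mem[0x0a]=0x01, mem[0x1e]=0x95

MEM[0x16,0x1c,0x0a,0x1e] = 09 01 01 95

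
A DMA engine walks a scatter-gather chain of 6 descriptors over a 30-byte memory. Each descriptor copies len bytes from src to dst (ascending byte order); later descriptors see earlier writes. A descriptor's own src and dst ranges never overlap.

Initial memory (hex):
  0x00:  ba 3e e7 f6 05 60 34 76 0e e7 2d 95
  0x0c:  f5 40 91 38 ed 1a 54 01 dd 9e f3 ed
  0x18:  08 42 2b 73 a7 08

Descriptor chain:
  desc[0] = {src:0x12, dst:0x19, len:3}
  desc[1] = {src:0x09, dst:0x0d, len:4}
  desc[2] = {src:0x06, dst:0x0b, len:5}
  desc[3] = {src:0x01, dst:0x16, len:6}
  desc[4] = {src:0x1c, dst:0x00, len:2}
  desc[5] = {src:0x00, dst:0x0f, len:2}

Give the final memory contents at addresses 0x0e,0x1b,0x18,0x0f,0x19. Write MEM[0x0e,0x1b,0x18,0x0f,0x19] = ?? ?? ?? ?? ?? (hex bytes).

#0 dst[0x19+3] := {0x54,0x01,0xdd}
#1 dst[0x0d+4] := {0xe7,0x2d,0x95,0xf5}
#2 dst[0x0b+5] := {0x34,0x76,0x0e,0xe7,0x2d}
#3 dst[0x16+6] := {0x3e,0xe7,0xf6,0x05,0x60,0x34}
#4 dst[0x00+2] := {0xa7,0x08}
#5 dst[0x0f+2] := {0xa7,0x08}
query mem[0x0e]=0xe7, mem[0x1b]=0x34, mem[0x18]=0xf6, mem[0x0f]=0xa7, mem[0x19]=0x05

MEM[0x0e,0x1b,0x18,0x0f,0x19] = e7 34 f6 a7 05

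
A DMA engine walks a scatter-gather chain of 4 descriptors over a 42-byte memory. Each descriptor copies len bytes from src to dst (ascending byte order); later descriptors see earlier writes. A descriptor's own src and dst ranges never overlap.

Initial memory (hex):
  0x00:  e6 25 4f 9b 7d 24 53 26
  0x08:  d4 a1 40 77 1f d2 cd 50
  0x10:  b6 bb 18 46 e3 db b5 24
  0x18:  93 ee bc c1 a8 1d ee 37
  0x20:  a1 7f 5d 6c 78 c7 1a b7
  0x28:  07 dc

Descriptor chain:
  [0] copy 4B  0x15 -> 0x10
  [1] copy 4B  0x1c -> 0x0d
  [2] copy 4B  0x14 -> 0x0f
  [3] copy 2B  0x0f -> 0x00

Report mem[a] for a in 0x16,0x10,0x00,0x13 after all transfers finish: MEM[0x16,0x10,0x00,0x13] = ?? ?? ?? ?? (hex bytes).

#0 dst[0x10+4] := {0xdb,0xb5,0x24,0x93}
#1 dst[0x0d+4] := {0xa8,0x1d,0xee,0x37}
#2 dst[0x0f+4] := {0xe3,0xdb,0xb5,0x24}
#3 dst[0x00+2] := {0xe3,0xdb}
query mem[0x16]=0xb5, mem[0x10]=0xdb, mem[0x00]=0xe3, mem[0x13]=0x93

MEM[0x16,0x10,0x00,0x13] = b5 db e3 93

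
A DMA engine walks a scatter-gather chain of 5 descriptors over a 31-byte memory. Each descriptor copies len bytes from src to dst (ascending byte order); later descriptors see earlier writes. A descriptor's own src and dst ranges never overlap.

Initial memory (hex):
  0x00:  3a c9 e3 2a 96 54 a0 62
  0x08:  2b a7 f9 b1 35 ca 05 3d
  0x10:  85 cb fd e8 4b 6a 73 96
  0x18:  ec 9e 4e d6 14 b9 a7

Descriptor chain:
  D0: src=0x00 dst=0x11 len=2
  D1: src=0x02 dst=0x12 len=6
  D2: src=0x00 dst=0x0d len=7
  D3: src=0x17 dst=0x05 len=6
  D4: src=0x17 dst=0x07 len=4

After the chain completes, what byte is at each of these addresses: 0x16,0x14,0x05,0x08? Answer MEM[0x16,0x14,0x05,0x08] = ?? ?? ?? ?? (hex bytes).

#0 dst[0x11+2] := {0x3a,0xc9}
#1 dst[0x12+6] := {0xe3,0x2a,0x96,0x54,0xa0,0x62}
#2 dst[0x0d+7] := {0x3a,0xc9,0xe3,0x2a,0x96,0x54,0xa0}
#3 dst[0x05+6] := {0x62,0xec,0x9e,0x4e,0xd6,0x14}
#4 dst[0x07+4] := {0x62,0xec,0x9e,0x4e}
query mem[0x16]=0xa0, mem[0x14]=0x96, mem[0x05]=0x62, mem[0x08]=0xec

MEM[0x16,0x14,0x05,0x08] = a0 96 62 ec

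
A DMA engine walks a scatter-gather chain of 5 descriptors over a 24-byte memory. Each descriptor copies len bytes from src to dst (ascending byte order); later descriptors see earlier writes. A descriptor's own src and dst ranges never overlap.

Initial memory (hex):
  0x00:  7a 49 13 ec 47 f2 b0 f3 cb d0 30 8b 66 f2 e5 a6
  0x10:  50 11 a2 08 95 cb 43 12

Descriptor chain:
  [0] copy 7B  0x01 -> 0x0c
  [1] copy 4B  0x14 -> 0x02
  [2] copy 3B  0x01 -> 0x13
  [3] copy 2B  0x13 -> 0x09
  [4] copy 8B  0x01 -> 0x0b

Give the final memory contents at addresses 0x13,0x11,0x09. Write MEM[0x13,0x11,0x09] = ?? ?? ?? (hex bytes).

  after D0: wrote 7B at 0x0c = 4913ec47f2b0f3
  after D1: wrote 4B at 0x02 = 95cb4312
  after D2: wrote 3B at 0x13 = 4995cb
  after D3: wrote 2B at 0x09 = 4995
  after D4: wrote 8B at 0x0b = 4995cb4312b0f3cb
query mem[0x13]=0x49, mem[0x11]=0xf3, mem[0x09]=0x49

MEM[0x13,0x11,0x09] = 49 f3 49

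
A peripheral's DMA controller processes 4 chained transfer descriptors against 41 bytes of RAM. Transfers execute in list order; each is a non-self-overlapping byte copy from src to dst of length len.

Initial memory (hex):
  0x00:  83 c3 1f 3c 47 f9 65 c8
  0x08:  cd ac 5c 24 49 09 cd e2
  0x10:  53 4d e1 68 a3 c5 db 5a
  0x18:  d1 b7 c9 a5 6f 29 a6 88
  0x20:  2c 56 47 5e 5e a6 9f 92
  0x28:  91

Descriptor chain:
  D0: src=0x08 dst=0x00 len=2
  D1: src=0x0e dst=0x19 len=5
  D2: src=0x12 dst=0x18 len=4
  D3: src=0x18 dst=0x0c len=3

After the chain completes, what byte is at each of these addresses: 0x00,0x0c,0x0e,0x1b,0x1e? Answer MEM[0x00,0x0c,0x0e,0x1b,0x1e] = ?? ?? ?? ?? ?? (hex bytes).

#0 dst[0x00+2] := {0xcd,0xac}
#1 dst[0x19+5] := {0xcd,0xe2,0x53,0x4d,0xe1}
#2 dst[0x18+4] := {0xe1,0x68,0xa3,0xc5}
#3 dst[0x0c+3] := {0xe1,0x68,0xa3}
query mem[0x00]=0xcd, mem[0x0c]=0xe1, mem[0x0e]=0xa3, mem[0x1b]=0xc5, mem[0x1e]=0xa6

MEM[0x00,0x0c,0x0e,0x1b,0x1e] = cd e1 a3 c5 a6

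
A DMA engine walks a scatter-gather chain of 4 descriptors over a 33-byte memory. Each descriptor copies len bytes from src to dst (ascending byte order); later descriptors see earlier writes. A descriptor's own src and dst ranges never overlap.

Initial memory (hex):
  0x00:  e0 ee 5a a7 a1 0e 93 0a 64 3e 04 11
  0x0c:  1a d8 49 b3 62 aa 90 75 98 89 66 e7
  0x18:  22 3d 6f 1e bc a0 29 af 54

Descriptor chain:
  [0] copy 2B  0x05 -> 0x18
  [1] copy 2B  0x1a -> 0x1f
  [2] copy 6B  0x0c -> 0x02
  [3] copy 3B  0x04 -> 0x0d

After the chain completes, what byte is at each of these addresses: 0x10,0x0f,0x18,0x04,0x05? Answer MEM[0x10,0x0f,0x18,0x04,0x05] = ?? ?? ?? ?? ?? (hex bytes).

MEM[0x10,0x0f,0x18,0x04,0x05] = 62 62 0e 49 b3

[0] 0x05->0x18 len=2 : 0e 93
[1] 0x1a->0x1f len=2 : 6f 1e
[2] 0x0c->0x02 len=6 : 1a d8 49 b3 62 aa
[3] 0x04->0x0d len=3 : 49 b3 62
query mem[0x10]=0x62, mem[0x0f]=0x62, mem[0x18]=0x0e, mem[0x04]=0x49, mem[0x05]=0xb3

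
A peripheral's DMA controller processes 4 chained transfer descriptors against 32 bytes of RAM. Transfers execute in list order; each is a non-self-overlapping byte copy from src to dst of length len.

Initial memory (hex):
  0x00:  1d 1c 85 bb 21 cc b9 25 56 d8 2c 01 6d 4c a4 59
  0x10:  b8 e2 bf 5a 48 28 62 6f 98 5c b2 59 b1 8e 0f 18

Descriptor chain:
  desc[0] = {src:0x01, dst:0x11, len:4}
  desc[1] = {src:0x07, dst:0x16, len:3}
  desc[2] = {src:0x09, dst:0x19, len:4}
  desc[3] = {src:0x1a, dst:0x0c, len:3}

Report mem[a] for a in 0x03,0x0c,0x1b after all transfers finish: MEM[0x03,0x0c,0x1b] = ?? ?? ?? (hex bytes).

  after D0: wrote 4B at 0x11 = 1c85bb21
  after D1: wrote 3B at 0x16 = 2556d8
  after D2: wrote 4B at 0x19 = d82c016d
  after D3: wrote 3B at 0x0c = 2c016d
query mem[0x03]=0xbb, mem[0x0c]=0x2c, mem[0x1b]=0x01

MEM[0x03,0x0c,0x1b] = bb 2c 01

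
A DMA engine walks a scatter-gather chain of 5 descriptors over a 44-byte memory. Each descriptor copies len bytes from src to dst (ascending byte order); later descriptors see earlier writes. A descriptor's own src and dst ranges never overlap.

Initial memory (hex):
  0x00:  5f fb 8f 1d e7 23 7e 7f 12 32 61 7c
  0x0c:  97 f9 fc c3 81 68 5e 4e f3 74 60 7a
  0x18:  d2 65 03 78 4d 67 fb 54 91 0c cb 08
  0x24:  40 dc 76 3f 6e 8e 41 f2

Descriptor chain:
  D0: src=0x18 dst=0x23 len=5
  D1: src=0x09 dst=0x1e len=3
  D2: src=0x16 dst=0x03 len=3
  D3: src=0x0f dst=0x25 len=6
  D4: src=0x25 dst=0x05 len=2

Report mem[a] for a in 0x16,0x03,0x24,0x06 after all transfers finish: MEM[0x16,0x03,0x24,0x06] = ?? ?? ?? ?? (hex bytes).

  after D0: wrote 5B at 0x23 = d26503784d
  after D1: wrote 3B at 0x1e = 32617c
  after D2: wrote 3B at 0x03 = 607ad2
  after D3: wrote 6B at 0x25 = c381685e4ef3
  after D4: wrote 2B at 0x05 = c381
query mem[0x16]=0x60, mem[0x03]=0x60, mem[0x24]=0x65, mem[0x06]=0x81

MEM[0x16,0x03,0x24,0x06] = 60 60 65 81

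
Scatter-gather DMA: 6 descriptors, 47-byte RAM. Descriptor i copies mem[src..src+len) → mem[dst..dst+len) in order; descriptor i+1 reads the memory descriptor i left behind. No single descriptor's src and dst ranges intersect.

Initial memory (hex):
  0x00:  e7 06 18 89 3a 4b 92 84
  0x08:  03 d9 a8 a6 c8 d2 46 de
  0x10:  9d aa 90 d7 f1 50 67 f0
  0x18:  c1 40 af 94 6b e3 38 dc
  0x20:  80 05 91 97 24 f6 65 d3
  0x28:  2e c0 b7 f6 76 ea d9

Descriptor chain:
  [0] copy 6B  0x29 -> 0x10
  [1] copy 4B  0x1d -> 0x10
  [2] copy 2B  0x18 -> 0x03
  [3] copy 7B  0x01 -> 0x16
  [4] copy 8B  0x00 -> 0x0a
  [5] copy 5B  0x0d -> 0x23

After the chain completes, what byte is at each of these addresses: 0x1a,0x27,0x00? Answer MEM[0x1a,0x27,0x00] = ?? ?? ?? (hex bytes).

MEM[0x1a,0x27,0x00] = 4b 84 e7

  after D0: wrote 6B at 0x10 = c0b7f676ead9
  after D1: wrote 4B at 0x10 = e338dc80
  after D2: wrote 2B at 0x03 = c140
  after D3: wrote 7B at 0x16 = 0618c1404b9284
  after D4: wrote 8B at 0x0a = e70618c1404b9284
  after D5: wrote 5B at 0x23 = c1404b9284
query mem[0x1a]=0x4b, mem[0x27]=0x84, mem[0x00]=0xe7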